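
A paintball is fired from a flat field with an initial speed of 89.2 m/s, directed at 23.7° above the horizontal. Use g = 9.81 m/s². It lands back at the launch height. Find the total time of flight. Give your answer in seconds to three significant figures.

7.31 s

Resolve: vₓ = 89.20 cos 23.7° = 81.68 m/s and v_y0 = 89.20 sin 23.7° = 35.85 m/s.
Time of flight on level ground: T = 2 v_y0 / g = 2 × 35.85 / 9.81 = 7.310 s.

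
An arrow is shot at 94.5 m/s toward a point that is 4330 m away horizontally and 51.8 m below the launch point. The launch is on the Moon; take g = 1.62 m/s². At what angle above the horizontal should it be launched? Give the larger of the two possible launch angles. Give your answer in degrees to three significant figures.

Trajectory: y = x tanθ − g x² (1 + tan²θ)/(2v₀²). With x = 4330, y = −51.8, v₀ = 94.5, g = 1.62:
1701 tan²θ − 4330 tanθ + (1649) = 0.
tanθ = [4330 ± √(4330² − 4 × 1701 × (1649))] / (2 × 1701) = (4330 ± 2745) / 3401, giving tanθ = 0.4661 or 2.080.
θ = 24.99° or 64.32°; the larger is 64.32°.

64.3°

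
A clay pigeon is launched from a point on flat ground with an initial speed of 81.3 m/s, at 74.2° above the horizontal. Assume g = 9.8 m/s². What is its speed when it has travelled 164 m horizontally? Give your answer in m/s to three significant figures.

Components: vₓ = 81.30 cos 74.2° = 22.14 m/s, v_y0 = 81.30 sin 74.2° = 78.23 m/s.
x = vₓ t ⇒ t = 164/22.14 = 7.409 s.
Vertical velocity there: v_y = v_y0 − g t = 78.23 − 9.80 × 7.409 = 5.624 m/s.
Speed: √(vₓ² + v_y²) = √(22.14² + 5.624²) = 22.84 m/s.

22.8 m/s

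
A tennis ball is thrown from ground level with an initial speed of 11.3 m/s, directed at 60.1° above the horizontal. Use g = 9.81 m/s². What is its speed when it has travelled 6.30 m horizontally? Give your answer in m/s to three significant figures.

Horizontal component vₓ = 11.30 cos 60.1° = 5.633 m/s; vertical v_y0 = 11.30 sin 60.1° = 9.796 m/s.
Time to reach x = 6.30 m: t = x/vₓ = 6.30/5.633 = 1.118 s.
Vertical velocity there: v_y = v_y0 − g t = 9.796 − 9.81 × 1.118 = −1.176 m/s.
Speed: √(vₓ² + v_y²) = √(5.633² + 1.176²) = 5.754 m/s.

5.75 m/s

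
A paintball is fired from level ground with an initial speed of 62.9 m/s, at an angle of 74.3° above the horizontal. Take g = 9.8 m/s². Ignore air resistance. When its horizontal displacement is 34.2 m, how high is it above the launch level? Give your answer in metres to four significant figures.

vₓ = 62.90 cos 74.3° = 17.02 m/s; v_y0 = 62.90 sin 74.3° = 60.55 m/s.
Time to reach x = 34.2 m: t = x/vₓ = 34.2/17.02 = 2.009 s.
Height: y = v_y0 t − ½ g t² = 60.55 × 2.009 − 4.900 × 2.009² = 121.7 − 19.78 = 101.9 m.

101.9 m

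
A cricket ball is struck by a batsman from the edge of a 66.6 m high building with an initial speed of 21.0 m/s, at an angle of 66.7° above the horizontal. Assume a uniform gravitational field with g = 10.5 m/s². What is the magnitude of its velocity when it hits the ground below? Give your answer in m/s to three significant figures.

Components: vₓ = 21.00 cos 66.7° = 8.306 m/s, v_y0 = 21.00 sin 66.7° = 19.29 m/s.
With up positive and y = 0 at the ground: y(t) = 66.6 + (19.29) t − 5.250 t². Setting y = 0 and taking the positive root: t = [19.29 + √(19.29² + 2·10.5·66.6)] / 10.5 = (19.29 + 42.08) / 10.5 = 5.844 s.
Vertical velocity at impact: v_y = v_y0 − g t = 19.29 − 10.5 × 5.844 = −42.08 m/s.
Speed: |v| = √(vₓ² + v_y²) = √(8.306² + 42.08²) = 42.89 m/s.

42.9 m/s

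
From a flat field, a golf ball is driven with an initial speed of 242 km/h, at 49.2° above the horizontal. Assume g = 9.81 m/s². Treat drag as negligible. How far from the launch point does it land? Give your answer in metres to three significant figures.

456 m

Convert: 242 km/h = 242/3.6 = 67.22 m/s.
Components: vₓ = 67.22 cos 49.2° = 43.92 m/s, v_y0 = 67.22 sin 49.2° = 50.89 m/s.
Flight time T = 2 v_y0 / g = 10.37 s.
Range: R = vₓ T = 43.92 × 10.37 = 455.7 m.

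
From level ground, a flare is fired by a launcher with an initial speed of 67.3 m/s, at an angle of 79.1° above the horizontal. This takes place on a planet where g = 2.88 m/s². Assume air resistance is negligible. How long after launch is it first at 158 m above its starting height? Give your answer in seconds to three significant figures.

2.53 s

Components: vₓ = 67.30 cos 79.1° = 12.73 m/s, v_y0 = 67.30 sin 79.1° = 66.09 m/s.
Require v_y0 t − ½ g t² = 158, i.e. 1.440 t² − 66.09 t + 158 = 0.
t = [66.09 ± √(66.09² − 2·2.88·158)] / 2.88 = (66.09 ± 58.80) / 2.88, so t = 2.530 s or t = 43.36 s.
The first (ascending) time is 2.530 s.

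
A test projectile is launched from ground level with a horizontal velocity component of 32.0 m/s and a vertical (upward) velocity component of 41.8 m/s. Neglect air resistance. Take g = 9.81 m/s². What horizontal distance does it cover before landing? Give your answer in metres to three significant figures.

273 m

Flight time T = 2 v_y0 / g = 8.522 s.
Range: R = vₓ T = 32.00 × 8.522 = 272.7 m.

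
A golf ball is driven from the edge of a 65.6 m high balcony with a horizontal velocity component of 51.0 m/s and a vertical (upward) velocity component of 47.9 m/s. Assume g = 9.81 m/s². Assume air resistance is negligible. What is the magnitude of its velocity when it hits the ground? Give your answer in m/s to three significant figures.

With up positive and y = 0 at the ground: y(t) = 65.6 + (47.90) t − 4.905 t². Setting y = 0 and taking the positive root: t = [47.90 + √(47.90² + 2·9.81·65.6)] / 9.81 = (47.90 + 59.85) / 9.81 = 10.98 s.
Vertical velocity at impact: v_y = v_y0 − g t = 47.90 − 9.81 × 10.98 = −59.85 m/s.
Speed: |v| = √(vₓ² + v_y²) = √(51.00² + 59.85²) = 78.63 m/s.

78.6 m/s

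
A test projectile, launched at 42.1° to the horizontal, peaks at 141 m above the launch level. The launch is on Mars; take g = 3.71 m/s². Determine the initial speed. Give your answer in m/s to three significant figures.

48.2 m/s

At the peak v_y = 0, so v_y0 = √(2gH) = √(2 × 3.71 × 141) = 32.35 m/s.
v_y0 = v₀ sin θ ⇒ v₀ = 32.35 / sin 42.1° = 48.25 m/s.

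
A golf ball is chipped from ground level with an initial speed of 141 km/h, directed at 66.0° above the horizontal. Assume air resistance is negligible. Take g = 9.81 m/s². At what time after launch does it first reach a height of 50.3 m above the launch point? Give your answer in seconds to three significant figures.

Convert: 141 km/h = 141/3.6 = 39.17 m/s.
Components: vₓ = 39.17 cos 66.0° = 15.93 m/s, v_y0 = 39.17 sin 66.0° = 35.78 m/s.
Height y(t) = 35.78 t − 4.905 t² = 50.3 gives 4.905 t² − 35.78 t + 50.3 = 0.
Quadratic formula: t = (35.78 ± √293.36) / 9.81 = (35.78 ± 17.13) / 9.81 → t = 1.901 s or 5.393 s.
The first (ascending) time is 1.901 s.

1.90 s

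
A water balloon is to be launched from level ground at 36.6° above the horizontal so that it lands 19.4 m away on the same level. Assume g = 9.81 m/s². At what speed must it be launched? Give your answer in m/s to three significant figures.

From R = (v₀² / g) sin 2θ: v₀ = √(gR / sin 2θ).
v₀ = √(9.81 × 19.4 / sin 73.20°) = √(190.3 / 0.9573) = √198.80 = 14.10 m/s.

14.1 m/s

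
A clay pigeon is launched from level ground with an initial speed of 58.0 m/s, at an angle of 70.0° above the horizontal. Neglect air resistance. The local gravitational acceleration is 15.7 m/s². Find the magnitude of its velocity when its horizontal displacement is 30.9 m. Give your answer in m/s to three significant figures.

36.0 m/s

Horizontal component vₓ = 58.00 cos 70.0° = 19.84 m/s; vertical v_y0 = 58.00 sin 70.0° = 54.50 m/s.
x = vₓ t ⇒ t = 30.9/19.84 = 1.558 s.
Vertical velocity there: v_y = v_y0 − g t = 54.50 − 15.7 × 1.558 = 30.05 m/s.
Speed: √(vₓ² + v_y²) = √(19.84² + 30.05²) = 36.00 m/s.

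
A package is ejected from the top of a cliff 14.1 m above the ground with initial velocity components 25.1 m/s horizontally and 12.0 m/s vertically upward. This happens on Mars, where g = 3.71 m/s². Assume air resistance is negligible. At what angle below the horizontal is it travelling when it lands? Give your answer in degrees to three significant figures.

The projectile lands when y = 14.1 + (12.00) t − ½·3.71·t² = 0. Positive root: t = (12.00 + √(12.00² + 2·3.71·14.1)) / 3.71 = (12.00 + 15.77) / 3.71 = 7.485 s.
At impact: v_y = v_y0 − g t = −15.77 m/s; vₓ = 25.10 m/s.
Angle below horizontal: arctan(|v_y|/vₓ) = arctan(15.77/25.10) = 32.14°.

32.1°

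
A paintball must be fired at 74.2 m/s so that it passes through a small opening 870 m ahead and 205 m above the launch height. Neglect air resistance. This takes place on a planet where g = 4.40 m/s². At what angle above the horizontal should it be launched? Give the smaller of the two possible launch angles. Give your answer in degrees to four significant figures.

Trajectory: y = x tanθ − g x² (1 + tan²θ)/(2v₀²). With x = 870, y = 205, v₀ = 74.2, g = 4.40:
302.4 tan²θ − 870 tanθ + (507.4) = 0.
tanθ = [870 ± √(870² − 4 × 302.4 × (507.4))] / (2 × 302.4) = (870 ± 378.1) / 604.9, giving tanθ = 0.8131 or 2.063.
θ = 39.12° or 64.14°; the smaller is 39.12°.

39.12°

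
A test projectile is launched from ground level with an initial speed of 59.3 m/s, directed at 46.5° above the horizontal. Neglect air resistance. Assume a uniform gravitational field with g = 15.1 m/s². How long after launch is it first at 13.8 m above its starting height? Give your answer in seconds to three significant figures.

0.341 s

Horizontal component vₓ = 59.30 cos 46.5° = 40.82 m/s; vertical v_y0 = 59.30 sin 46.5° = 43.01 m/s.
Set y = v_y0 t − ½ g t² = 13.8: 7.550 t² − 43.01 t + 13.8 = 0.
Quadratic formula: t = (43.01 ± √1433.5) / 15.1 = (43.01 ± 37.86) / 15.1 → t = 0.3413 s or 5.356 s.
The first (ascending) time is 0.3413 s.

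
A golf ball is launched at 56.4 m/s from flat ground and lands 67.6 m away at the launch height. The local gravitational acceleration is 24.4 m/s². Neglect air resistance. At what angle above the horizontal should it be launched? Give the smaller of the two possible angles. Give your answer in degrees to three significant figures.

Level-ground range R = v₀² sin(2θ)/g ⇒ sin(2θ) = gR/v₀² = 24.4 × 67.6 / 56.4² = 0.5185.
2θ = 31.23° or 180° − 31.23° = 148.8°, so θ = 15.62° or 74.38°.
The smaller angle is 15.62°.

15.6°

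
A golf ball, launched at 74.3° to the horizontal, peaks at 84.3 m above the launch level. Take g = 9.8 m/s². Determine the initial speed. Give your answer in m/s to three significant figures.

At the peak v_y = 0, so v_y0 = √(2gH) = √(2 × 9.80 × 84.3) = 40.65 m/s.
v_y0 = v₀ sin θ ⇒ v₀ = 40.65 / sin 74.3° = 42.22 m/s.

42.2 m/s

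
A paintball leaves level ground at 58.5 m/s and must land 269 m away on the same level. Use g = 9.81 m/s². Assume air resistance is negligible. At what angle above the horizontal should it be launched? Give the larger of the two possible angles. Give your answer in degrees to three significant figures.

64.8°

From R = (v₀²/g) sin 2θ: sin 2θ = 9.81 × 269 / 3422.2 = 0.7711.
2θ = 50.45° or 180° − 50.45° = 129.5°, so θ = 25.23° or 64.77°.
The larger angle is 64.77°.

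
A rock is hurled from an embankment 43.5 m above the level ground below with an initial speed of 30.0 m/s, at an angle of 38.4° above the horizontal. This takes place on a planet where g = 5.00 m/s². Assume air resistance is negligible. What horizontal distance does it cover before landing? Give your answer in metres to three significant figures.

219 m

Resolve: vₓ = 30.00 cos 38.4° = 23.51 m/s and v_y0 = 30.00 sin 38.4° = 18.63 m/s.
The projectile lands when y = 43.5 + (18.63) t − ½·5.00·t² = 0. Positive root: t = (18.63 + √(18.63² + 2·5.00·43.5)) / 5.00 = (18.63 + 27.97) / 5.00 = 9.321 s.
Horizontal distance: R = vₓ t = 23.51 × 9.321 = 219.1 m.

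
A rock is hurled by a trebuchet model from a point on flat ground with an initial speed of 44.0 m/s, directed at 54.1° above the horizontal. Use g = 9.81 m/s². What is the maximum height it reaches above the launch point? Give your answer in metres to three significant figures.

Resolve: vₓ = 44.00 cos 54.1° = 25.80 m/s and v_y0 = 44.00 sin 54.1° = 35.64 m/s.
At the apex v_y = 0, so H = v_y0²/(2g) = 35.64²/19.62 = 64.75 m.

64.7 m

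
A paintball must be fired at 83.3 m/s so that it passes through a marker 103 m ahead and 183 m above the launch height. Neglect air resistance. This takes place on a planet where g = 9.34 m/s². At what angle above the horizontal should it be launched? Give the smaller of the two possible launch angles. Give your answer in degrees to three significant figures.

Trajectory: y = x tanθ − g x² (1 + tan²θ)/(2v₀²). With x = 103, y = 183, v₀ = 83.3, g = 9.34:
7.140 tan²θ − 103 tanθ + (190.1) = 0.
tanθ = [103 ± √(103² − 4 × 7.140 × (190.1))] / (2 × 7.140) = (103 ± 71.96) / 14.28, giving tanθ = 2.173 or 12.25.
θ = 65.29° or 85.33°; the smaller is 65.29°.

65.3°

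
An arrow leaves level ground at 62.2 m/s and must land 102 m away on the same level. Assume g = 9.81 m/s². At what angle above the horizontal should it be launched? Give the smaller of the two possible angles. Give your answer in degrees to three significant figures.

7.49°

R = v₀² sin 2θ / g gives sin 2θ = gR/v₀² = 9.81·102/62.2² = 0.2586.
2θ = 14.99° or 180° − 14.99° = 165.0°, so θ = 7.495° or 82.51°.
The smaller angle is 7.495°.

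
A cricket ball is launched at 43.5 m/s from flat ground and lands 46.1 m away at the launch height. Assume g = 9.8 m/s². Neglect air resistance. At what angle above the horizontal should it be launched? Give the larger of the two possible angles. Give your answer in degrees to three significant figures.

From R = (v₀²/g) sin 2θ: sin 2θ = 9.80 × 46.1 / 1892.2 = 0.2388.
2θ = 13.81° or 180° − 13.81° = 166.2°, so θ = 6.906° or 83.09°.
The larger angle is 83.09°.

83.1°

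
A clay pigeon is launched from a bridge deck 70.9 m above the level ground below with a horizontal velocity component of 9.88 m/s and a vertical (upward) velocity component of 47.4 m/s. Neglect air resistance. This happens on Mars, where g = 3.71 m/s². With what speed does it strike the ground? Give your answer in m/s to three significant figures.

The projectile lands when y = 70.9 + (47.40) t − ½·3.71·t² = 0. Positive root: t = (47.40 + √(47.40² + 2·3.71·70.9)) / 3.71 = (47.40 + 52.66) / 3.71 = 26.97 s.
Vertical velocity at impact: v_y = v_y0 − g t = 47.40 − 3.71 × 26.97 = −52.66 m/s.
Speed: |v| = √(vₓ² + v_y²) = √(9.880² + 52.66²) = 53.58 m/s.

53.6 m/s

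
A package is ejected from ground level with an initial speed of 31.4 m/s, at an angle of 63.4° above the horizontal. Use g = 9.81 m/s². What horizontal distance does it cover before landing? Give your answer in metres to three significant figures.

Resolve: vₓ = 31.40 cos 63.4° = 14.06 m/s and v_y0 = 31.40 sin 63.4° = 28.08 m/s.
Time aloft: T = 2 v_y0 / g = 2 × 28.08 / 9.81 = 5.724 s.
Horizontal distance R = vₓ T = 14.06 × 5.724 = 80.48 m.

80.5 m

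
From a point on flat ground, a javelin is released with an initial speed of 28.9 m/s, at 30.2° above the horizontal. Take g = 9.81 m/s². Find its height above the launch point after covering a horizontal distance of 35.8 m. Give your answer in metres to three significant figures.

Horizontal component vₓ = 28.90 cos 30.2° = 24.98 m/s; vertical v_y0 = 28.90 sin 30.2° = 14.54 m/s.
At x = 35.8 m, t = x/vₓ = 35.8/24.98 = 1.433 s.
Height: y = v_y0 t − ½ g t² = 14.54 × 1.433 − 4.905 × 1.433² = 20.84 − 10.08 = 10.76 m.

10.8 m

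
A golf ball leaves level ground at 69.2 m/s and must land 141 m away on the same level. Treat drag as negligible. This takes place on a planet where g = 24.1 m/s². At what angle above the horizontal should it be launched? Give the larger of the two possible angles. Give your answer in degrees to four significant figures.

Level-ground range R = v₀² sin(2θ)/g ⇒ sin(2θ) = gR/v₀² = 24.1 × 141 / 69.2² = 0.7096.
2θ = 45.20° or 180° − 45.20° = 134.8°, so θ = 22.60° or 67.40°.
The larger angle is 67.40°.

67.40°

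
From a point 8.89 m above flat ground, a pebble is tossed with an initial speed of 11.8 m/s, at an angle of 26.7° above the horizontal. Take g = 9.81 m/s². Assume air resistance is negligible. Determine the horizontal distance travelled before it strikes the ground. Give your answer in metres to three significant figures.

21.0 m

Components: vₓ = 11.80 cos 26.7° = 10.54 m/s, v_y0 = 11.80 sin 26.7° = 5.302 m/s.
The projectile lands when y = 8.89 + (5.302) t − ½·9.81·t² = 0. Positive root: t = (5.302 + √(5.302² + 2·9.81·8.89)) / 9.81 = (5.302 + 14.23) / 9.81 = 1.991 s.
Horizontal distance: R = vₓ t = 10.54 × 1.991 = 20.99 m.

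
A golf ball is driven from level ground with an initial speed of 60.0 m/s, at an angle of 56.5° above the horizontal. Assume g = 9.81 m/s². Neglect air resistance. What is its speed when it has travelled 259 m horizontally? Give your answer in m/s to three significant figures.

42.5 m/s

Horizontal component vₓ = 60.00 cos 56.5° = 33.12 m/s; vertical v_y0 = 60.00 sin 56.5° = 50.03 m/s.
Time to reach x = 259 m: t = x/vₓ = 259/33.12 = 7.821 s.
Vertical velocity there: v_y = v_y0 − g t = 50.03 − 9.81 × 7.821 = −26.69 m/s.
Speed: √(vₓ² + v_y²) = √(33.12² + 26.69²) = 42.53 m/s.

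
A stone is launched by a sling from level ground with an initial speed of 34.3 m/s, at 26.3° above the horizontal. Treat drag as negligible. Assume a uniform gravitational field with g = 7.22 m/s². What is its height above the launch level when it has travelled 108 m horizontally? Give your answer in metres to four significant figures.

Components: vₓ = 34.30 cos 26.3° = 30.75 m/s, v_y0 = 34.30 sin 26.3° = 15.20 m/s.
At x = 108 m, t = x/vₓ = 108/30.75 = 3.512 s.
Height: y = v_y0 t − ½ g t² = 15.20 × 3.512 − 3.610 × 3.512² = 53.38 − 44.53 = 8.844 m.

8.844 m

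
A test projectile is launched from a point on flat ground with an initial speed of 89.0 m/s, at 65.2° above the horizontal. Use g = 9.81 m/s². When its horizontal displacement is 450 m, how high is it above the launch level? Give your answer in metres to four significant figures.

261.2 m

Components: vₓ = 89.00 cos 65.2° = 37.33 m/s, v_y0 = 89.00 sin 65.2° = 80.79 m/s.
Time to reach x = 450 m: t = x/vₓ = 450/37.33 = 12.05 s.
Height: y = v_y0 t − ½ g t² = 80.79 × 12.05 − 4.905 × 12.05² = 973.9 − 712.7 = 261.2 m.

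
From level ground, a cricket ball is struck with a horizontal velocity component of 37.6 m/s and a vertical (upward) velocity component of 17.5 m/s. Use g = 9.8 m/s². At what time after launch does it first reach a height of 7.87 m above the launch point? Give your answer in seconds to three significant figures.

Height y(t) = 17.50 t − 4.900 t² = 7.87 gives 4.900 t² − 17.50 t + 7.87 = 0.
Quadratic formula: t = (17.50 ± √152.00) / 9.80 = (17.50 ± 12.33) / 9.80 → t = 0.5277 s or 3.044 s.
The first (ascending) time is 0.5277 s.

0.528 s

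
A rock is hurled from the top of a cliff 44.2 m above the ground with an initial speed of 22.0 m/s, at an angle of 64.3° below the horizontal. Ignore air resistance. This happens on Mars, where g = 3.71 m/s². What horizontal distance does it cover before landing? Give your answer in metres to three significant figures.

Components: vₓ = 22.00 cos 64.3° = 9.540 m/s, v_y0 = −19.82 m/s (downward).
With up positive and y = 0 at the ground: y(t) = 44.2 + (−19.82) t − 1.855 t². Setting y = 0 and taking the positive root: t = [−19.82 + √(19.82² + 2·3.71·44.2)] / 3.71 = (−19.82 + 26.85) / 3.71 = 1.894 s.
Horizontal distance: R = vₓ t = 9.540 × 1.894 = 18.07 m.

18.1 m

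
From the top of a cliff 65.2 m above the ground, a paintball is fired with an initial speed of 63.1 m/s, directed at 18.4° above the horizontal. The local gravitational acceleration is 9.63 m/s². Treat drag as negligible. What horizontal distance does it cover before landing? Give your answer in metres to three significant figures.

377 m

Components: vₓ = 63.10 cos 18.4° = 59.87 m/s, v_y0 = 63.10 sin 18.4° = 19.92 m/s.
The projectile lands when y = 65.2 + (19.92) t − ½·9.63·t² = 0. Positive root: t = (19.92 + √(19.92² + 2·9.63·65.2)) / 9.63 = (19.92 + 40.65) / 9.63 = 6.289 s.
Horizontal distance: R = vₓ t = 59.87 × 6.289 = 376.6 m.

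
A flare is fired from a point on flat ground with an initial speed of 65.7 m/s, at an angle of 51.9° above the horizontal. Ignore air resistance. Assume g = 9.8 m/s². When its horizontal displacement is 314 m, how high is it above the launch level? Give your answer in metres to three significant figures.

106 m

Components: vₓ = 65.70 cos 51.9° = 40.54 m/s, v_y0 = 65.70 sin 51.9° = 51.70 m/s.
At x = 314 m, t = x/vₓ = 314/40.54 = 7.746 s.
Height: y = v_y0 t − ½ g t² = 51.70 × 7.746 − 4.900 × 7.746² = 400.5 − 294.0 = 106.5 m.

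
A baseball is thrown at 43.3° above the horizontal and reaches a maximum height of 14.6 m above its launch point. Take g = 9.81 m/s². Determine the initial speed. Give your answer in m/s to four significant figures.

24.68 m/s

At the peak v_y = 0, so v_y0 = √(2gH) = √(2 × 9.81 × 14.6) = 16.92 m/s.
v_y0 = v₀ sin θ ⇒ v₀ = 16.92 / sin 43.3° = 24.68 m/s.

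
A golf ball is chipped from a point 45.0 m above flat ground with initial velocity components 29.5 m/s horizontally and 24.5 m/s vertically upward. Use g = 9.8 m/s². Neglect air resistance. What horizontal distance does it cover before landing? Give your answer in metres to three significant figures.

The projectile lands when y = 45.0 + (24.50) t − ½·9.80·t² = 0. Positive root: t = (24.50 + √(24.50² + 2·9.80·45.0)) / 9.80 = (24.50 + 38.50) / 9.80 = 6.429 s.
Horizontal distance: R = vₓ t = 29.50 × 6.429 = 189.6 m.

190 m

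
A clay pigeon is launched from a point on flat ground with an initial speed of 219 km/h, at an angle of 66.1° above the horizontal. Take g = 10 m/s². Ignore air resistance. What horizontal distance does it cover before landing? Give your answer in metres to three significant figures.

274 m

Convert: 219 km/h = 219/3.6 = 60.83 m/s.
Horizontal component vₓ = 60.83 cos 66.1° = 24.65 m/s; vertical v_y0 = 60.83 sin 66.1° = 55.62 m/s.
Time aloft: T = 2 v_y0 / g = 2 × 55.62 / 10.0 = 11.12 s.
Range: R = vₓ T = 24.65 × 11.12 = 274.1 m.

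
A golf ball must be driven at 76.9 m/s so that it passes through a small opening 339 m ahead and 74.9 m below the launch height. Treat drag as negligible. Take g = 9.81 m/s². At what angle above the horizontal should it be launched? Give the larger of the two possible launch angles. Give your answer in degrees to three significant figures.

Trajectory: y = x tanθ − g x² (1 + tan²θ)/(2v₀²). With x = 339, y = −74.9, v₀ = 76.9, g = 9.81:
95.32 tan²θ − 339 tanθ + (20.42) = 0.
tanθ = [339 ± √(339² − 4 × 95.32 × (20.42))] / (2 × 95.32) = (339 ± 327.3) / 190.6, giving tanθ = 0.06129 or 3.495.
θ = 3.507° or 74.03°; the larger is 74.03°.

74.0°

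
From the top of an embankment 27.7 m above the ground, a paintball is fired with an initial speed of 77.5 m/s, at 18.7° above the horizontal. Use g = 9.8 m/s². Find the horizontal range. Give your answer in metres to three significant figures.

Resolve: vₓ = 77.50 cos 18.7° = 73.41 m/s and v_y0 = 77.50 sin 18.7° = 24.85 m/s.
Vertical motion (up positive, ground at y = 0): 4.900 t² − (24.85) t − 27.7 = 0, so t = (24.85 + √(24.85² + 2·9.80·27.7)) / 9.80 = (24.85 + 34.06) / 9.80 = 6.011 s.
Horizontal distance: R = vₓ t = 73.41 × 6.011 = 441.3 m.

441 m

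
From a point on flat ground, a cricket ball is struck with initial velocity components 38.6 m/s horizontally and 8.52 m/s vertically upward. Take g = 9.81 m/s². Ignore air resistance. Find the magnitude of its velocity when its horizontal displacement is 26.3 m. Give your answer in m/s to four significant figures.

At x = 26.3 m, t = x/vₓ = 26.3/38.60 = 0.6813 s.
Vertical velocity there: v_y = v_y0 − g t = 8.520 − 9.81 × 0.6813 = 1.836 m/s.
Speed: √(vₓ² + v_y²) = √(38.60² + 1.836²) = 38.64 m/s.

38.64 m/s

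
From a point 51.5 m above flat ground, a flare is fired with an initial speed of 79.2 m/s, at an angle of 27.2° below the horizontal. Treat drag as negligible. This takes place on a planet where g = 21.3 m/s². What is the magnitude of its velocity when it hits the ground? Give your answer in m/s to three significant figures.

92.0 m/s

Resolve: vₓ = 79.20 cos 27.2° = 70.44 m/s and v_y0 = −36.20 m/s (downward).
With up positive and y = 0 at the ground: y(t) = 51.5 + (−36.20) t − 10.65 t². Setting y = 0 and taking the positive root: t = [−36.20 + √(36.20² + 2·21.3·51.5)] / 21.3 = (−36.20 + 59.20) / 21.3 = 1.080 s.
Vertical velocity at impact: v_y = v_y0 − g t = −36.20 − 21.3 × 1.080 = −59.20 m/s.
Speed: |v| = √(vₓ² + v_y²) = √(70.44² + 59.20²) = 92.01 m/s.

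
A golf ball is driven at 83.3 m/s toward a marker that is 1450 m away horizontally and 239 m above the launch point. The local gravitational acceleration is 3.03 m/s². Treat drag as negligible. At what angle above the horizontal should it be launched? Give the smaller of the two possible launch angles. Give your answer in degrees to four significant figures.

30.65°

Trajectory: y = x tanθ − g x² (1 + tan²θ)/(2v₀²). With x = 1450, y = 239, v₀ = 83.3, g = 3.03:
459.0 tan²θ − 1450 tanθ + (698.0) = 0.
tanθ = [1450 ± √(1450² − 4 × 459.0 × (698.0))] / (2 × 459.0) = (1450 ± 906.0) / 918.1, giving tanθ = 0.5926 or 2.566.
θ = 30.65° or 68.71°; the smaller is 30.65°.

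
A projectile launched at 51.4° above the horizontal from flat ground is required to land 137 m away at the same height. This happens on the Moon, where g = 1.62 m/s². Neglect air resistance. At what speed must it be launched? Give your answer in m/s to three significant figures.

15.1 m/s

On level ground R = v₀² sin 2θ / g ⇒ v₀ = √(gR / sin 2θ).
v₀ = √(1.62 × 137 / sin 102.8°) = √(221.9 / 0.9751) = √227.60 = 15.09 m/s.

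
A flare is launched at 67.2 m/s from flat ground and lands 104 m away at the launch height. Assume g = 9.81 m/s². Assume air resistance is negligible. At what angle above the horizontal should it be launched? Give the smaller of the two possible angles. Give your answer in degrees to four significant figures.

From R = (v₀²/g) sin 2θ: sin 2θ = 9.81 × 104 / 4515.8 = 0.2259.
2θ = 13.06° or 180° − 13.06° = 166.9°, so θ = 6.529° or 83.47°.
The smaller angle is 6.529°.

6.529°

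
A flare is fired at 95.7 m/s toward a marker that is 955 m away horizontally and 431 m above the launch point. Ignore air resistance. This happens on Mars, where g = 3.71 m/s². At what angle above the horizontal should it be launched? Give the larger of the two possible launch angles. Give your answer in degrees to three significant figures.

Trajectory: y = x tanθ − g x² (1 + tan²θ)/(2v₀²). With x = 955, y = 431, v₀ = 95.7, g = 3.71:
184.7 tan²θ − 955 tanθ + (615.7) = 0.
tanθ = [955 ± √(955² − 4 × 184.7 × (615.7))] / (2 × 184.7) = (955 ± 676.1) / 369.5, giving tanθ = 0.7550 or 4.415.
θ = 37.05° or 77.24°; the larger is 77.24°.

77.2°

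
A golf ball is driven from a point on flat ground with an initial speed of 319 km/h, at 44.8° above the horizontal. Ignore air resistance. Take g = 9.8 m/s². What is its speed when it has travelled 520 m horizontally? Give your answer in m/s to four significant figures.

Convert: 319 km/h = 319/3.6 = 88.61 m/s.
vₓ = 88.61 cos 44.8° = 62.88 m/s; v_y0 = 88.61 sin 44.8° = 62.44 m/s.
At x = 520 m, t = x/vₓ = 520/62.88 = 8.270 s.
Vertical velocity there: v_y = v_y0 − g t = 62.44 − 9.80 × 8.270 = −18.61 m/s.
Speed: √(vₓ² + v_y²) = √(62.88² + 18.61²) = 65.57 m/s.

65.57 m/s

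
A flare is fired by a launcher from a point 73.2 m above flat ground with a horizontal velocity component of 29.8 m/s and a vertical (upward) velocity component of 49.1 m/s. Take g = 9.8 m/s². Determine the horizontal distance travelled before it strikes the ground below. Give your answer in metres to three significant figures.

The projectile lands when y = 73.2 + (49.10) t − ½·9.80·t² = 0. Positive root: t = (49.10 + √(49.10² + 2·9.80·73.2)) / 9.80 = (49.10 + 62.01) / 9.80 = 11.34 s.
Horizontal distance: R = vₓ t = 29.80 × 11.34 = 337.9 m.

338 m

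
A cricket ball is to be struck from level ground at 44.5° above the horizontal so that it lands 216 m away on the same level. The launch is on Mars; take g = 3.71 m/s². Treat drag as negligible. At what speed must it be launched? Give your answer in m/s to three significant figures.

From R = (v₀² / g) sin 2θ: v₀ = √(gR / sin 2θ).
v₀ = √(3.71 × 216 / sin 89.00°) = √(801.4 / 0.9998) = √801.48 = 28.31 m/s.

28.3 m/s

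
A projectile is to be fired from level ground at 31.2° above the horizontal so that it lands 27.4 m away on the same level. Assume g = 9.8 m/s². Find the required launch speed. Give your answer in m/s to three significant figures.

17.4 m/s

From R = (v₀² / g) sin 2θ: v₀ = √(gR / sin 2θ).
v₀ = √(9.80 × 27.4 / sin 62.40°) = √(268.5 / 0.8862) = √303.00 = 17.41 m/s.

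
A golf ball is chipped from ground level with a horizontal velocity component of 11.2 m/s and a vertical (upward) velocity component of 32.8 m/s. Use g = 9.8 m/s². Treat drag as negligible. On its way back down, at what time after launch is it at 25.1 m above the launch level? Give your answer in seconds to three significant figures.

Require v_y0 t − ½ g t² = 25.1, i.e. 4.900 t² − 32.80 t + 25.1 = 0.
t = [32.80 ± √(32.80² − 2·9.80·25.1)] / 9.80 = (32.80 ± 24.16) / 9.80, so t = 0.8813 s or t = 5.813 s.
The descending-branch root is 5.813 s.

5.81 s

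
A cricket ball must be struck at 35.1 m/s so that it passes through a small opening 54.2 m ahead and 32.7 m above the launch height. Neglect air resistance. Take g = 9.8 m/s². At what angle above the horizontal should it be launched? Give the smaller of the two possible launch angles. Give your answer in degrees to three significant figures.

Trajectory: y = x tanθ − g x² (1 + tan²θ)/(2v₀²). With x = 54.2, y = 32.7, v₀ = 35.1, g = 9.80:
11.68 tan²θ − 54.2 tanθ + (44.38) = 0.
tanθ = [54.2 ± √(54.2² − 4 × 11.68 × (44.38))] / (2 × 11.68) = (54.2 ± 29.38) / 23.37, giving tanθ = 1.062 or 3.577.
θ = 46.72° or 74.38°; the smaller is 46.72°.

46.7°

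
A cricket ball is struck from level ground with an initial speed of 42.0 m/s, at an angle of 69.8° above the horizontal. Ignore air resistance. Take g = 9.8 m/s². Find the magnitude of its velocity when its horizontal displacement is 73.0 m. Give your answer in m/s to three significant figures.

Resolve: vₓ = 42.00 cos 69.8° = 14.50 m/s and v_y0 = 42.00 sin 69.8° = 39.42 m/s.
x = vₓ t ⇒ t = 73.0/14.50 = 5.034 s.
Vertical velocity there: v_y = v_y0 − g t = 39.42 − 9.80 × 5.034 = −9.913 m/s.
Speed: √(vₓ² + v_y²) = √(14.50² + 9.913²) = 17.57 m/s.

17.6 m/s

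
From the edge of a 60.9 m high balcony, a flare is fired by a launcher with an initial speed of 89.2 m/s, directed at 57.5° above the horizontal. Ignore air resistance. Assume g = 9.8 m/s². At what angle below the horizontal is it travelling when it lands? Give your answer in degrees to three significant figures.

59.9°

Horizontal component vₓ = 89.20 cos 57.5° = 47.93 m/s; vertical v_y0 = 89.20 sin 57.5° = 75.23 m/s.
With up positive and y = 0 at the ground: y(t) = 60.9 + (75.23) t − 4.900 t². Setting y = 0 and taking the positive root: t = [75.23 + √(75.23² + 2·9.80·60.9)] / 9.80 = (75.23 + 82.78) / 9.80 = 16.12 s.
At impact: v_y = v_y0 − g t = −82.78 m/s; vₓ = 47.93 m/s.
Angle below horizontal: arctan(|v_y|/vₓ) = arctan(82.78/47.93) = 59.93°.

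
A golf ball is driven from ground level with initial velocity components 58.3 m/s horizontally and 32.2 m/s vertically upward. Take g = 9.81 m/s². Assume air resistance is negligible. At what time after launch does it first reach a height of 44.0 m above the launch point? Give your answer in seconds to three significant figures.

1.94 s

Height y(t) = 32.20 t − 4.905 t² = 44.0 gives 4.905 t² − 32.20 t + 44.0 = 0.
t = [32.20 ± √(32.20² − 2·9.81·44.0)] / 9.81 = (32.20 ± 13.17) / 9.81, so t = 1.939 s or t = 4.625 s.
The first (ascending) time is 1.939 s.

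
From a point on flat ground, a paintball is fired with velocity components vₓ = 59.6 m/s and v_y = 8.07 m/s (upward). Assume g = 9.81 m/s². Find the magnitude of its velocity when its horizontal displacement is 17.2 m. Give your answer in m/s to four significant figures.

59.83 m/s

At x = 17.2 m, t = x/vₓ = 17.2/59.60 = 0.2886 s.
Vertical velocity there: v_y = v_y0 − g t = 8.070 − 9.81 × 0.2886 = 5.239 m/s.
Speed: √(vₓ² + v_y²) = √(59.60² + 5.239²) = 59.83 m/s.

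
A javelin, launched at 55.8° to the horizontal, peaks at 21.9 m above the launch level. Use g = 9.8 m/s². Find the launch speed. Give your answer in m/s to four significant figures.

At the peak v_y = 0, so v_y0 = √(2gH) = √(2 × 9.80 × 21.9) = 20.72 m/s.
v_y0 = v₀ sin θ ⇒ v₀ = 20.72 / sin 55.8° = 25.05 m/s.

25.05 m/s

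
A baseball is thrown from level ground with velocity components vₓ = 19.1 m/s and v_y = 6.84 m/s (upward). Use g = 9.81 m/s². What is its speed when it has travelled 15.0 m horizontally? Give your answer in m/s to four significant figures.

Time to reach x = 15.0 m: t = x/vₓ = 15.0/19.10 = 0.7853 s.
Vertical velocity there: v_y = v_y0 − g t = 6.840 − 9.81 × 0.7853 = −0.8642 m/s.
Speed: √(vₓ² + v_y²) = √(19.10² + 0.8642²) = 19.12 m/s.

19.12 m/s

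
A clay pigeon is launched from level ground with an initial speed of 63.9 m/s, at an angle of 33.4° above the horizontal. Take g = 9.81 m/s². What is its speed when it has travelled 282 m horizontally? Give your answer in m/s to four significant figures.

55.89 m/s

Horizontal component vₓ = 63.90 cos 33.4° = 53.35 m/s; vertical v_y0 = 63.90 sin 33.4° = 35.18 m/s.
Time to reach x = 282 m: t = x/vₓ = 282/53.35 = 5.286 s.
Vertical velocity there: v_y = v_y0 − g t = 35.18 − 9.81 × 5.286 = −16.68 m/s.
Speed: √(vₓ² + v_y²) = √(53.35² + 16.68²) = 55.89 m/s.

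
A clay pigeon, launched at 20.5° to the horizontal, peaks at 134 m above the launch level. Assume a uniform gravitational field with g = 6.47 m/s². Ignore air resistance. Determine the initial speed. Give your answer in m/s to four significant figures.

At the peak v_y = 0, so v_y0 = √(2gH) = √(2 × 6.47 × 134) = 41.64 m/s.
v_y0 = v₀ sin θ ⇒ v₀ = 41.64 / sin 20.5° = 118.9 m/s.

118.9 m/s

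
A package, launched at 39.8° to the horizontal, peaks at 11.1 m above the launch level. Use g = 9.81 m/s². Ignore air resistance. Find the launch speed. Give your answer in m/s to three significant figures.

23.1 m/s

At the peak v_y = 0, so v_y0 = √(2gH) = √(2 × 9.81 × 11.1) = 14.76 m/s.
v_y0 = v₀ sin θ ⇒ v₀ = 14.76 / sin 39.8° = 23.05 m/s.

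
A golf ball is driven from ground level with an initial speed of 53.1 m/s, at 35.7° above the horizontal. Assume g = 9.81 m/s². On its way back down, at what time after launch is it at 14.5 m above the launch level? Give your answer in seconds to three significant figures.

Horizontal component vₓ = 53.10 cos 35.7° = 43.12 m/s; vertical v_y0 = 53.10 sin 35.7° = 30.99 m/s.
Set y = v_y0 t − ½ g t² = 14.5: 4.905 t² − 30.99 t + 14.5 = 0.
t = [30.99 ± √(30.99² − 2·9.81·14.5)] / 9.81 = (30.99 ± 25.99) / 9.81, so t = 0.5090 s or t = 5.808 s.
The descending-branch root is 5.808 s.

5.81 s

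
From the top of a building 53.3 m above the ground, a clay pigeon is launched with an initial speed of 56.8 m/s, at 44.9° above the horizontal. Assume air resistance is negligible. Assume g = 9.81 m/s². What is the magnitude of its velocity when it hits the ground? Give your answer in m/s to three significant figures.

Components: vₓ = 56.80 cos 44.9° = 40.23 m/s, v_y0 = 56.80 sin 44.9° = 40.09 m/s.
With up positive and y = 0 at the ground: y(t) = 53.3 + (40.09) t − 4.905 t². Setting y = 0 and taking the positive root: t = [40.09 + √(40.09² + 2·9.81·53.3)] / 9.81 = (40.09 + 51.51) / 9.81 = 9.338 s.
Vertical velocity at impact: v_y = v_y0 − g t = 40.09 − 9.81 × 9.338 = −51.51 m/s.
Speed: |v| = √(vₓ² + v_y²) = √(40.23² + 51.51²) = 65.36 m/s.

65.4 m/s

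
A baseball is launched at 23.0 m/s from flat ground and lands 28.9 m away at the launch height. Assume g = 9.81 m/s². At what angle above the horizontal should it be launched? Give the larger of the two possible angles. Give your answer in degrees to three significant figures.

73.8°

R = v₀² sin 2θ / g gives sin 2θ = gR/v₀² = 9.81·28.9/23.0² = 0.5359.
2θ = 32.41° or 180° − 32.41° = 147.6°, so θ = 16.20° or 73.80°.
The larger angle is 73.80°.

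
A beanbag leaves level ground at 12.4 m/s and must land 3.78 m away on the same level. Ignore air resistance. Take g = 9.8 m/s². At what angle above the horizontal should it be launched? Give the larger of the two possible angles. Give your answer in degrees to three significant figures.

Level-ground range R = v₀² sin(2θ)/g ⇒ sin(2θ) = gR/v₀² = 9.80 × 3.78 / 12.4² = 0.2409.
2θ = 13.94° or 180° − 13.94° = 166.1°, so θ = 6.970° or 83.03°.
The larger angle is 83.03°.

83.0°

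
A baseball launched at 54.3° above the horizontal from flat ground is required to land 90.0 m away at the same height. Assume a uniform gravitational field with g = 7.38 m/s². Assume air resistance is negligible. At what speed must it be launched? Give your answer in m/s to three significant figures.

From R = (v₀² / g) sin 2θ: v₀ = √(gR / sin 2θ).
v₀ = √(7.38 × 90.0 / sin 108.6°) = √(664.2 / 0.9478) = √700.80 = 26.47 m/s.

26.5 m/s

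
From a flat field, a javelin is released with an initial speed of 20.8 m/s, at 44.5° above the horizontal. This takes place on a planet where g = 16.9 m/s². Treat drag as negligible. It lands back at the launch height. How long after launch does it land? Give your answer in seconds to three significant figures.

1.73 s

Resolve: vₓ = 20.80 cos 44.5° = 14.84 m/s and v_y0 = 20.80 sin 44.5° = 14.58 m/s.
Landing at launch height ⇒ T = 2 v_y0 / g = 2 × 14.58 / 16.9 = 1.725 s.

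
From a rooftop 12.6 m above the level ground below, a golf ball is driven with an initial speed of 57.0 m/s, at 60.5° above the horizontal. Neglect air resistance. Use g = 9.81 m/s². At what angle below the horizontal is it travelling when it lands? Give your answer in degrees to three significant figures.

61.7°

Resolve: vₓ = 57.00 cos 60.5° = 28.07 m/s and v_y0 = 57.00 sin 60.5° = 49.61 m/s.
The projectile lands when y = 12.6 + (49.61) t − ½·9.81·t² = 0. Positive root: t = (49.61 + √(49.61² + 2·9.81·12.6)) / 9.81 = (49.61 + 52.04) / 9.81 = 10.36 s.
At impact: v_y = v_y0 − g t = −52.04 m/s; vₓ = 28.07 m/s.
Angle below horizontal: arctan(|v_y|/vₓ) = arctan(52.04/28.07) = 61.66°.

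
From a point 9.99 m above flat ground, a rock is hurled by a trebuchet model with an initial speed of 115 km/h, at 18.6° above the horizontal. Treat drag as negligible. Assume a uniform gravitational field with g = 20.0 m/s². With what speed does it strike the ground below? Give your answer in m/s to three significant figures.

Convert: 115 km/h = 115/3.6 = 31.94 m/s.
Horizontal component vₓ = 31.94 cos 18.6° = 30.28 m/s; vertical v_y0 = 31.94 sin 18.6° = 10.19 m/s.
The projectile lands when y = 9.99 + (10.19) t − ½·20.0·t² = 0. Positive root: t = (10.19 + √(10.19² + 2·20.0·9.99)) / 20.0 = (10.19 + 22.44) / 20.0 = 1.631 s.
Vertical velocity at impact: v_y = v_y0 − g t = 10.19 − 20.0 × 1.631 = −22.44 m/s.
Speed: |v| = √(vₓ² + v_y²) = √(30.28² + 22.44²) = 37.68 m/s.

37.7 m/s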